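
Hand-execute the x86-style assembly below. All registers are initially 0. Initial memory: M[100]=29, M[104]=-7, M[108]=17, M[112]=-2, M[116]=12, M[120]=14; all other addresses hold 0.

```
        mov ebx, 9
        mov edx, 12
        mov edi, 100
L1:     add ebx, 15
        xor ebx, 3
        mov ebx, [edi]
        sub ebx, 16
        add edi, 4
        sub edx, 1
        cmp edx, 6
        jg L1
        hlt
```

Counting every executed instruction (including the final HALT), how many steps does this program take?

52

after mov ebx, 9: ebx=9
after mov edx, 12: edx=12
after mov edi, 100: edi=100
after add ebx, 15: ebx=9+15=24
after xor ebx, 3: ebx=24^3=27
after mov ebx, [edi]: ebx=M[100]=29
after sub ebx, 16: ebx=29-16=13
after add edi, 4: edi=100+4=104
after sub edx, 1: edx=12-1=11
cmp edx, 6  (cmp 11,6)
jg L1: taken
after add ebx, 15: ebx=13+15=28
after xor ebx, 3: ebx=28^3=31
after mov ebx, [edi]: ebx=M[104]=-7
after sub ebx, 16: ebx=(-7)-16=-23
after add edi, 4: edi=104+4=108
after sub edx, 1: edx=11-1=10
cmp edx, 6  (cmp 10,6)
jg L1: taken
after add ebx, 15: ebx=(-23)+15=-8
after xor ebx, 3: ebx=(-8)^3=-5
after mov ebx, [edi]: ebx=M[108]=17
after sub ebx, 16: ebx=17-16=1
after add edi, 4: edi=108+4=112
after sub edx, 1: edx=10-1=9
cmp edx, 6  (cmp 9,6)
jg L1: taken
after add ebx, 15: ebx=1+15=16
after xor ebx, 3: ebx=16^3=19
after mov ebx, [edi]: ebx=M[112]=-2
after sub ebx, 16: ebx=(-2)-16=-18
after add edi, 4: edi=112+4=116
after sub edx, 1: edx=9-1=8
cmp edx, 6  (cmp 8,6)
jg L1: taken
after add ebx, 15: ebx=(-18)+15=-3
after xor ebx, 3: ebx=(-3)^3=-2
after mov ebx, [edi]: ebx=M[116]=12
after sub ebx, 16: ebx=12-16=-4
after add edi, 4: edi=116+4=120
after sub edx, 1: edx=8-1=7
cmp edx, 6  (cmp 7,6)
jg L1: taken
after add ebx, 15: ebx=(-4)+15=11
after xor ebx, 3: ebx=11^3=8
after mov ebx, [edi]: ebx=M[120]=14
after sub ebx, 16: ebx=14-16=-2
after add edi, 4: edi=120+4=124
after sub edx, 1: edx=7-1=6
cmp edx, 6  (cmp 6,6)
jg L1: not taken
halt.
Total executed instructions: 52.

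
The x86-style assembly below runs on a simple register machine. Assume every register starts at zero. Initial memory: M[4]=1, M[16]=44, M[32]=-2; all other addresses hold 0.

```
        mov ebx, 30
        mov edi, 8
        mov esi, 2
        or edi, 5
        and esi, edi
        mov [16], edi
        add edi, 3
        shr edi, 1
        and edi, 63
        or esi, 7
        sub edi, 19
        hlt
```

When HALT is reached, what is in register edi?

-11

after mov ebx, 30: ebx=30
after mov edi, 8: edi=8
after mov esi, 2: esi=2
after or edi, 5: edi=8|5=13
after and esi, edi: esi=2&13=0
mov [16], edi → M[16]=13
after add edi, 3: edi=13+3=16
after shr edi, 1: edi=16>>1=8
after and edi, 63: edi=8&63=8
after or esi, 7: esi=0|7=7
after sub edi, 19: edi=8-19=-11
halt.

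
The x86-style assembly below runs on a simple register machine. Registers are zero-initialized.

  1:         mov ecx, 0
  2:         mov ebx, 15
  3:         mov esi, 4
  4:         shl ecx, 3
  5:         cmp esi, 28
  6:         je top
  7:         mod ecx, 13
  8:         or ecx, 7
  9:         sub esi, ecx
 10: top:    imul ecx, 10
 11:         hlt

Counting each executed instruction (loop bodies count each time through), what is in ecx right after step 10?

after mov ecx, 0: ecx=0
after mov ebx, 15: ebx=15
after mov esi, 4: esi=4
after shl ecx, 3: ecx=0<<3=0
cmp esi, 28  (cmp 4,28)
je top: not taken
after mod ecx, 13: ecx=0%13=0
after or ecx, 7: ecx=0|7=7
after sub esi, ecx: esi=4-7=-3
after imul ecx, 10: ecx=7*10=70
After step 10: ecx = 70.

70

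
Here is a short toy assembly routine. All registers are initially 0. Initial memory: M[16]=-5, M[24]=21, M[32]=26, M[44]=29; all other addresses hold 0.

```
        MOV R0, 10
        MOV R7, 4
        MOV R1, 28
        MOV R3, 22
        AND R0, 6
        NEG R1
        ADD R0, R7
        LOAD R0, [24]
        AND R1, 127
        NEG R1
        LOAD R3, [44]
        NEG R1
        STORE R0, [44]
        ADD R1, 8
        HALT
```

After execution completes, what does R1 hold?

108

R0=10
R7=4
R1=28
R3=22
R0=10&6=2
R1=-(28)=-28
R0=2+4=6
R0=M[24]=21
R1=(-28)&127=100
R1=-(100)=-100
R3=M[44]=29
R1=-(-100)=100
STORE R0, [44] → M[44]=21
R1=100+8=108
halt.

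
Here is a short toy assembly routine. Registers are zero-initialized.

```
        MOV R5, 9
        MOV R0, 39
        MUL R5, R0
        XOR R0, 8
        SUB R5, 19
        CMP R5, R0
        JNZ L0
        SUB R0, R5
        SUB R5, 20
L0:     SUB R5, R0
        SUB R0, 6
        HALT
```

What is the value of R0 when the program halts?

MOV R5, 9 → R5=9
MOV R0, 39 → R0=39
MUL R5, R0 → R5=9*39=351
XOR R0, 8 → R0=39^8=47
SUB R5, 19 → R5=351-19=332
CMP R5, R0  (cmp 332,47)
JNZ L0: taken
SUB R5, R0 → R5=332-47=285
SUB R0, 6 → R0=47-6=41
halt.

41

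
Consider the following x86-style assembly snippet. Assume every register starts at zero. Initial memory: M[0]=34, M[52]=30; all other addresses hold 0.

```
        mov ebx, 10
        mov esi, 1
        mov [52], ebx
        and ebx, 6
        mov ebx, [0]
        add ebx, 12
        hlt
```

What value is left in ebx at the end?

46

mov ebx, 10 → ebx=10
mov esi, 1 → esi=1
mov [52], ebx → M[52]=10
and ebx, 6 → ebx=10&6=2
mov ebx, [0] → ebx=M[0]=34
add ebx, 12 → ebx=34+12=46
halt.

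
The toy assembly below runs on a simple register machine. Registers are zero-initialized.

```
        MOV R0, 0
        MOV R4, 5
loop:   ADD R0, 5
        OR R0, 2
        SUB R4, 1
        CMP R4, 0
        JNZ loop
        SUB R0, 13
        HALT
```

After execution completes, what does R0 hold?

MOV R0, 0 → R0=0
MOV R4, 5 → R4=5
ADD R0, 5 → R0=0+5=5
OR R0, 2 → R0=5|2=7
SUB R4, 1 → R4=5-1=4
CMP R4, 0  (cmp 4,0)
JNZ loop: taken
ADD R0, 5 → R0=7+5=12
OR R0, 2 → R0=12|2=14
SUB R4, 1 → R4=4-1=3
CMP R4, 0  (cmp 3,0)
JNZ loop: taken
ADD R0, 5 → R0=14+5=19
OR R0, 2 → R0=19|2=19
SUB R4, 1 → R4=3-1=2
CMP R4, 0  (cmp 2,0)
JNZ loop: taken
ADD R0, 5 → R0=19+5=24
OR R0, 2 → R0=24|2=26
SUB R4, 1 → R4=2-1=1
CMP R4, 0  (cmp 1,0)
JNZ loop: taken
ADD R0, 5 → R0=26+5=31
OR R0, 2 → R0=31|2=31
SUB R4, 1 → R4=1-1=0
CMP R4, 0  (cmp 0,0)
JNZ loop: not taken
SUB R0, 13 → R0=31-13=18
halt.

18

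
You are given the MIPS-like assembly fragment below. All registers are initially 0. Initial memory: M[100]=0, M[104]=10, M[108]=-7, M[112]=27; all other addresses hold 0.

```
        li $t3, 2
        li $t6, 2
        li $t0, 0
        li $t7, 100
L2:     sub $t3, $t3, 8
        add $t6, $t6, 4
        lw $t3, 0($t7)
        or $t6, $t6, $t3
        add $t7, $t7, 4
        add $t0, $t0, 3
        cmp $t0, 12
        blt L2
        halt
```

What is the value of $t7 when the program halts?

li $t3, 2 → $t3=2
li $t6, 2 → $t6=2
li $t0, 0 → $t0=0
li $t7, 100 → $t7=100
sub $t3, $t3, 8 → $t3=2-8=-6
add $t6, $t6, 4 → $t6=2+4=6
lw $t3, 0($t7) → $t3=M[100]=0
or $t6, $t6, $t3 → $t6=6|0=6
add $t7, $t7, 4 → $t7=100+4=104
add $t0, $t0, 3 → $t0=0+3=3
cmp $t0, 12  (cmp 3,12)
blt L2: taken
sub $t3, $t3, 8 → $t3=0-8=-8
add $t6, $t6, 4 → $t6=6+4=10
lw $t3, 0($t7) → $t3=M[104]=10
or $t6, $t6, $t3 → $t6=10|10=10
add $t7, $t7, 4 → $t7=104+4=108
add $t0, $t0, 3 → $t0=3+3=6
cmp $t0, 12  (cmp 6,12)
blt L2: taken
sub $t3, $t3, 8 → $t3=10-8=2
add $t6, $t6, 4 → $t6=10+4=14
lw $t3, 0($t7) → $t3=M[108]=-7
or $t6, $t6, $t3 → $t6=14|(-7)=-1
add $t7, $t7, 4 → $t7=108+4=112
add $t0, $t0, 3 → $t0=6+3=9
cmp $t0, 12  (cmp 9,12)
blt L2: taken
sub $t3, $t3, 8 → $t3=(-7)-8=-15
add $t6, $t6, 4 → $t6=(-1)+4=3
lw $t3, 0($t7) → $t3=M[112]=27
or $t6, $t6, $t3 → $t6=3|27=27
add $t7, $t7, 4 → $t7=112+4=116
add $t0, $t0, 3 → $t0=9+3=12
cmp $t0, 12  (cmp 12,12)
blt L2: not taken
halt.

116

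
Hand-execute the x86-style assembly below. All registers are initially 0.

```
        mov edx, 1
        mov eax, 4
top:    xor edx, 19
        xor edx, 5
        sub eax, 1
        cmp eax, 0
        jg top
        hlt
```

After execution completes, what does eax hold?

mov edx, 1 → edx=1
mov eax, 4 → eax=4
xor edx, 19 → edx=1^19=18
xor edx, 5 → edx=18^5=23
sub eax, 1 → eax=4-1=3
cmp eax, 0  (cmp 3,0)
jg top: taken
xor edx, 19 → edx=23^19=4
xor edx, 5 → edx=4^5=1
sub eax, 1 → eax=3-1=2
cmp eax, 0  (cmp 2,0)
jg top: taken
xor edx, 19 → edx=1^19=18
xor edx, 5 → edx=18^5=23
sub eax, 1 → eax=2-1=1
cmp eax, 0  (cmp 1,0)
jg top: taken
xor edx, 19 → edx=23^19=4
xor edx, 5 → edx=4^5=1
sub eax, 1 → eax=1-1=0
cmp eax, 0  (cmp 0,0)
jg top: not taken
halt.

0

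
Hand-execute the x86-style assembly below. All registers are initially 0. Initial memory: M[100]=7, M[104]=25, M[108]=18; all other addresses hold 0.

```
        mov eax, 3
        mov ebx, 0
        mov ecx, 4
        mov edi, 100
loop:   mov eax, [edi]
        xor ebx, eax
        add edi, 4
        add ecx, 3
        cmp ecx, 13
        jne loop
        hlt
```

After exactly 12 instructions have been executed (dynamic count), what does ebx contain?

eax=3
ebx=0
ecx=4
edi=100
eax=M[100]=7
ebx=0^7=7
edi=100+4=104
ecx=4+3=7
cmp ecx, 13  (cmp 7,13)
jne loop: taken
eax=M[104]=25
ebx=7^25=30
After step 12: ebx = 30.

30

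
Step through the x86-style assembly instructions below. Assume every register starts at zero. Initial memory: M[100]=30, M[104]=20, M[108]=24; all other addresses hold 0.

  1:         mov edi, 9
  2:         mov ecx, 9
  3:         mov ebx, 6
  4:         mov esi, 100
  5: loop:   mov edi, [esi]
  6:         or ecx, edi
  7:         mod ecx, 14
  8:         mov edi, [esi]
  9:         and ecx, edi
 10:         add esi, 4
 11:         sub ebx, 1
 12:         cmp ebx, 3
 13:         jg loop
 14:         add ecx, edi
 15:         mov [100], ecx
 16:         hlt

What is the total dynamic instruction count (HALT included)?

34

mov edi, 9 → edi=9
mov ecx, 9 → ecx=9
mov ebx, 6 → ebx=6
mov esi, 100 → esi=100
mov edi, [esi] → edi=M[100]=30
or ecx, edi → ecx=9|30=31
mod ecx, 14 → ecx=31%14=3
mov edi, [esi] → edi=M[100]=30
and ecx, edi → ecx=3&30=2
add esi, 4 → esi=100+4=104
sub ebx, 1 → ebx=6-1=5
cmp ebx, 3  (cmp 5,3)
jg loop: taken
mov edi, [esi] → edi=M[104]=20
or ecx, edi → ecx=2|20=22
mod ecx, 14 → ecx=22%14=8
mov edi, [esi] → edi=M[104]=20
and ecx, edi → ecx=8&20=0
add esi, 4 → esi=104+4=108
sub ebx, 1 → ebx=5-1=4
cmp ebx, 3  (cmp 4,3)
jg loop: taken
mov edi, [esi] → edi=M[108]=24
or ecx, edi → ecx=0|24=24
mod ecx, 14 → ecx=24%14=10
mov edi, [esi] → edi=M[108]=24
and ecx, edi → ecx=10&24=8
add esi, 4 → esi=108+4=112
sub ebx, 1 → ebx=4-1=3
cmp ebx, 3  (cmp 3,3)
jg loop: not taken
add ecx, edi → ecx=8+24=32
mov [100], ecx → M[100]=32
halt.
Total executed instructions: 34.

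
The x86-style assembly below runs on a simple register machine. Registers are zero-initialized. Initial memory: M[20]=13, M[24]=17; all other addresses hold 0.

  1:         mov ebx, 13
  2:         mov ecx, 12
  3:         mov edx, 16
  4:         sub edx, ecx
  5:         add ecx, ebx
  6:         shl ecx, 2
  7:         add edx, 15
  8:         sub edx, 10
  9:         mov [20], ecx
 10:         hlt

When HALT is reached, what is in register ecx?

100

mov ebx, 13 → ebx=13
mov ecx, 12 → ecx=12
mov edx, 16 → edx=16
sub edx, ecx → edx=16-12=4
add ecx, ebx → ecx=12+13=25
shl ecx, 2 → ecx=25<<2=100
add edx, 15 → edx=4+15=19
sub edx, 10 → edx=19-10=9
mov [20], ecx → M[20]=100
halt.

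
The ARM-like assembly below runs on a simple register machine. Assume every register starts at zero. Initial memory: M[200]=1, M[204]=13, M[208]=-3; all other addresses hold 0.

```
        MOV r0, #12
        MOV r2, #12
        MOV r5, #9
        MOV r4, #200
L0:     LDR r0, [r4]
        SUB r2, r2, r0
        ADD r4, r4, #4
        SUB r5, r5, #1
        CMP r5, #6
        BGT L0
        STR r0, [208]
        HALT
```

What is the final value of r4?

212

after MOV r0, #12: r0=12
after MOV r2, #12: r2=12
after MOV r5, #9: r5=9
after MOV r4, #200: r4=200
after LDR r0, [r4]: r0=M[200]=1
after SUB r2, r2, r0: r2=12-1=11
after ADD r4, r4, #4: r4=200+4=204
after SUB r5, r5, #1: r5=9-1=8
CMP r5, #6  (cmp 8,6)
BGT L0: taken
after LDR r0, [r4]: r0=M[204]=13
after SUB r2, r2, r0: r2=11-13=-2
after ADD r4, r4, #4: r4=204+4=208
after SUB r5, r5, #1: r5=8-1=7
CMP r5, #6  (cmp 7,6)
BGT L0: taken
after LDR r0, [r4]: r0=M[208]=-3
after SUB r2, r2, r0: r2=(-2)-(-3)=1
after ADD r4, r4, #4: r4=208+4=212
after SUB r5, r5, #1: r5=7-1=6
CMP r5, #6  (cmp 6,6)
BGT L0: not taken
STR r0, [208] → M[208]=-3
halt.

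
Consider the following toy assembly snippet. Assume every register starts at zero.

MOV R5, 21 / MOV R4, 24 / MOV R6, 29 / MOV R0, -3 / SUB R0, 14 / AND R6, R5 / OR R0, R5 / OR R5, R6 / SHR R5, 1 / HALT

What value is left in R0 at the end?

-1

R5=21
R4=24
R6=29
R0=-3
R0=(-3)-14=-17
R6=29&21=21
R0=(-17)|21=-1
R5=21|21=21
R5=21>>1=10
halt.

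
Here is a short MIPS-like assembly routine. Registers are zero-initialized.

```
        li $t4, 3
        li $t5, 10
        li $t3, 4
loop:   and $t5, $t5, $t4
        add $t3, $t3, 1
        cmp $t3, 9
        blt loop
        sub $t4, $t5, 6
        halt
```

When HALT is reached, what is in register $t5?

2

after li $t4, 3: $t4=3
after li $t5, 10: $t5=10
after li $t3, 4: $t3=4
after and $t5, $t5, $t4: $t5=10&3=2
after add $t3, $t3, 1: $t3=4+1=5
cmp $t3, 9  (cmp 5,9)
blt loop: taken
after and $t5, $t5, $t4: $t5=2&3=2
after add $t3, $t3, 1: $t3=5+1=6
cmp $t3, 9  (cmp 6,9)
blt loop: taken
after and $t5, $t5, $t4: $t5=2&3=2
after add $t3, $t3, 1: $t3=6+1=7
cmp $t3, 9  (cmp 7,9)
blt loop: taken
after and $t5, $t5, $t4: $t5=2&3=2
after add $t3, $t3, 1: $t3=7+1=8
cmp $t3, 9  (cmp 8,9)
blt loop: taken
after and $t5, $t5, $t4: $t5=2&3=2
after add $t3, $t3, 1: $t3=8+1=9
cmp $t3, 9  (cmp 9,9)
blt loop: not taken
after sub $t4, $t5, 6: $t4=2-6=-4
halt.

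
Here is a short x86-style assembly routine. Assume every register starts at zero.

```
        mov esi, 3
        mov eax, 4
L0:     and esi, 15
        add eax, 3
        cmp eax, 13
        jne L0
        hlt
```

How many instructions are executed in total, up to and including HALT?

esi=3
eax=4
esi=3&15=3
eax=4+3=7
cmp eax, 13  (cmp 7,13)
jne L0: taken
esi=3&15=3
eax=7+3=10
cmp eax, 13  (cmp 10,13)
jne L0: taken
esi=3&15=3
eax=10+3=13
cmp eax, 13  (cmp 13,13)
jne L0: not taken
halt.
Total executed instructions: 15.

15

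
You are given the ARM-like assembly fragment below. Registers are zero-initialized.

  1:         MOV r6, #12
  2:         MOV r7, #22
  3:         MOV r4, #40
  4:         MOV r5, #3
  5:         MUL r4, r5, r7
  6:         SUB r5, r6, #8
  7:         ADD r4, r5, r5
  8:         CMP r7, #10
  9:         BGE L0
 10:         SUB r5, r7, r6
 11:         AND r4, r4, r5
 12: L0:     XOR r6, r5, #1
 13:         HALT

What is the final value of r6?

MOV r6, #12 → r6=12
MOV r7, #22 → r7=22
MOV r4, #40 → r4=40
MOV r5, #3 → r5=3
MUL r4, r5, r7 → r4=3*22=66
SUB r5, r6, #8 → r5=12-8=4
ADD r4, r5, r5 → r4=4+4=8
CMP r7, #10  (cmp 22,10)
BGE L0: taken
XOR r6, r5, #1 → r6=4^1=5
halt.

5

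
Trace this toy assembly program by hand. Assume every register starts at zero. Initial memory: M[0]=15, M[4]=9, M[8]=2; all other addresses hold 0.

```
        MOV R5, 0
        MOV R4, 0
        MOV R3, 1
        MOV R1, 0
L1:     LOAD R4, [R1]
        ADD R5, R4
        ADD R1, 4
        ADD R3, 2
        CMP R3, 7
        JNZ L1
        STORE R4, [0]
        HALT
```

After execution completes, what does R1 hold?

12

after MOV R5, 0: R5=0
after MOV R4, 0: R4=0
after MOV R3, 1: R3=1
after MOV R1, 0: R1=0
after LOAD R4, [R1]: R4=M[0]=15
after ADD R5, R4: R5=0+15=15
after ADD R1, 4: R1=0+4=4
after ADD R3, 2: R3=1+2=3
CMP R3, 7  (cmp 3,7)
JNZ L1: taken
after LOAD R4, [R1]: R4=M[4]=9
after ADD R5, R4: R5=15+9=24
after ADD R1, 4: R1=4+4=8
after ADD R3, 2: R3=3+2=5
CMP R3, 7  (cmp 5,7)
JNZ L1: taken
after LOAD R4, [R1]: R4=M[8]=2
after ADD R5, R4: R5=24+2=26
after ADD R1, 4: R1=8+4=12
after ADD R3, 2: R3=5+2=7
CMP R3, 7  (cmp 7,7)
JNZ L1: not taken
STORE R4, [0] → M[0]=2
halt.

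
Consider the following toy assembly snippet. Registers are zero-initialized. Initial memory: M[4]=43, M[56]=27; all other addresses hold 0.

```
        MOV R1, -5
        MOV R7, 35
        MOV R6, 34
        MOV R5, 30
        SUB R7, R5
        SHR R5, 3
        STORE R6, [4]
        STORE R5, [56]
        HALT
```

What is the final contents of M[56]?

after MOV R1, -5: R1=-5
after MOV R7, 35: R7=35
after MOV R6, 34: R6=34
after MOV R5, 30: R5=30
after SUB R7, R5: R7=35-30=5
after SHR R5, 3: R5=30>>3=3
STORE R6, [4] → M[4]=34
STORE R5, [56] → M[56]=3
halt.

3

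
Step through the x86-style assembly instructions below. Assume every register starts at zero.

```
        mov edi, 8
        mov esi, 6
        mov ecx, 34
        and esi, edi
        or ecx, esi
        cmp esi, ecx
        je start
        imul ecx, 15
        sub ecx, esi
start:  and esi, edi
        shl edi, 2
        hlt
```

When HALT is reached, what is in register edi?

32

mov edi, 8 → edi=8
mov esi, 6 → esi=6
mov ecx, 34 → ecx=34
and esi, edi → esi=6&8=0
or ecx, esi → ecx=34|0=34
cmp esi, ecx  (cmp 0,34)
je start: not taken
imul ecx, 15 → ecx=34*15=510
sub ecx, esi → ecx=510-0=510
and esi, edi → esi=0&8=0
shl edi, 2 → edi=8<<2=32
halt.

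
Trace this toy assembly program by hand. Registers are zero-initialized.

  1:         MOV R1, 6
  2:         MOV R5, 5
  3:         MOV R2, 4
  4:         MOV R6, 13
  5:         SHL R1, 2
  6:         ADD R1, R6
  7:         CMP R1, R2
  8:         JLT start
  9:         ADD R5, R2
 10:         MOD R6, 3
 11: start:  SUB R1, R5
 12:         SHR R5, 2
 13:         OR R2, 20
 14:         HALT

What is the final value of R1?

after MOV R1, 6: R1=6
after MOV R5, 5: R5=5
after MOV R2, 4: R2=4
after MOV R6, 13: R6=13
after SHL R1, 2: R1=6<<2=24
after ADD R1, R6: R1=24+13=37
CMP R1, R2  (cmp 37,4)
JLT start: not taken
after ADD R5, R2: R5=5+4=9
after MOD R6, 3: R6=13%3=1
after SUB R1, R5: R1=37-9=28
after SHR R5, 2: R5=9>>2=2
after OR R2, 20: R2=4|20=20
halt.

28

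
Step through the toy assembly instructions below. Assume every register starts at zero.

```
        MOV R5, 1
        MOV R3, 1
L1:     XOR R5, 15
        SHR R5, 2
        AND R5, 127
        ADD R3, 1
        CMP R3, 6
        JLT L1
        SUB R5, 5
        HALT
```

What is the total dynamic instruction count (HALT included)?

R5=1
R3=1
R5=1^15=14
R5=14>>2=3
R5=3&127=3
R3=1+1=2
CMP R3, 6  (cmp 2,6)
JLT L1: taken
R5=3^15=12
R5=12>>2=3
R5=3&127=3
R3=2+1=3
CMP R3, 6  (cmp 3,6)
JLT L1: taken
R5=3^15=12
R5=12>>2=3
R5=3&127=3
R3=3+1=4
CMP R3, 6  (cmp 4,6)
JLT L1: taken
R5=3^15=12
R5=12>>2=3
R5=3&127=3
R3=4+1=5
CMP R3, 6  (cmp 5,6)
JLT L1: taken
R5=3^15=12
R5=12>>2=3
R5=3&127=3
R3=5+1=6
CMP R3, 6  (cmp 6,6)
JLT L1: not taken
R5=3-5=-2
halt.
Total executed instructions: 34.

34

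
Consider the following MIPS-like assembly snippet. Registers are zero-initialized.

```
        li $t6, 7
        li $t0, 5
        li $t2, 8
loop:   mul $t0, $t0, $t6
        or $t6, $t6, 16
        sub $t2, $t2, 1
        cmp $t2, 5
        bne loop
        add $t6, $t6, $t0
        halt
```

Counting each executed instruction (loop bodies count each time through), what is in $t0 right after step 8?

li $t6, 7 → $t6=7
li $t0, 5 → $t0=5
li $t2, 8 → $t2=8
mul $t0, $t0, $t6 → $t0=5*7=35
or $t6, $t6, 16 → $t6=7|16=23
sub $t2, $t2, 1 → $t2=8-1=7
cmp $t2, 5  (cmp 7,5)
bne loop: taken
After step 8: $t0 = 35.

35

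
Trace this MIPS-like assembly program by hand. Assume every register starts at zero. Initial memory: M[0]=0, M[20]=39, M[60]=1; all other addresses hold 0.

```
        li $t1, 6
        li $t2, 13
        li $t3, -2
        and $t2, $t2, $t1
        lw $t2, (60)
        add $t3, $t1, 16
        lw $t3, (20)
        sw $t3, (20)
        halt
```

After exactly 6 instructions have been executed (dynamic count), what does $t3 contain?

22

li $t1, 6 → $t1=6
li $t2, 13 → $t2=13
li $t3, -2 → $t3=-2
and $t2, $t2, $t1 → $t2=13&6=4
lw $t2, (60) → $t2=M[60]=1
add $t3, $t1, 16 → $t3=6+16=22
After step 6: $t3 = 22.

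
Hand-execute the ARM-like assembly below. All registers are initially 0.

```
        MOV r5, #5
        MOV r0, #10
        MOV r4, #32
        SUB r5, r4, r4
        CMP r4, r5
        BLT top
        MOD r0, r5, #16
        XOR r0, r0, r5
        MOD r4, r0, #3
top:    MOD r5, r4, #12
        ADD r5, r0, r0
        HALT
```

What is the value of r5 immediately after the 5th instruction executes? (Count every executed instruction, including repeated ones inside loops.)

0

after MOV r5, #5: r5=5
after MOV r0, #10: r0=10
after MOV r4, #32: r4=32
after SUB r5, r4, r4: r5=32-32=0
CMP r4, r5  (cmp 32,0)
After step 5: r5 = 0.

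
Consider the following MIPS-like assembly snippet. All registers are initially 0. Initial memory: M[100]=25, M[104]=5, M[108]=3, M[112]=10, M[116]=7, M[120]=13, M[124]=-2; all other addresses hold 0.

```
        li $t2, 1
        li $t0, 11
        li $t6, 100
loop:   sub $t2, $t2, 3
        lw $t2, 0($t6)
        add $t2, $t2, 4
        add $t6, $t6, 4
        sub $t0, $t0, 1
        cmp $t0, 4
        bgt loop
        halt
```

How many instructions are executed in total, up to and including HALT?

53

li $t2, 1 → $t2=1
li $t0, 11 → $t0=11
li $t6, 100 → $t6=100
sub $t2, $t2, 3 → $t2=1-3=-2
lw $t2, 0($t6) → $t2=M[100]=25
add $t2, $t2, 4 → $t2=25+4=29
add $t6, $t6, 4 → $t6=100+4=104
sub $t0, $t0, 1 → $t0=11-1=10
cmp $t0, 4  (cmp 10,4)
bgt loop: taken
sub $t2, $t2, 3 → $t2=29-3=26
lw $t2, 0($t6) → $t2=M[104]=5
add $t2, $t2, 4 → $t2=5+4=9
add $t6, $t6, 4 → $t6=104+4=108
sub $t0, $t0, 1 → $t0=10-1=9
cmp $t0, 4  (cmp 9,4)
bgt loop: taken
sub $t2, $t2, 3 → $t2=9-3=6
lw $t2, 0($t6) → $t2=M[108]=3
add $t2, $t2, 4 → $t2=3+4=7
add $t6, $t6, 4 → $t6=108+4=112
sub $t0, $t0, 1 → $t0=9-1=8
cmp $t0, 4  (cmp 8,4)
bgt loop: taken
sub $t2, $t2, 3 → $t2=7-3=4
lw $t2, 0($t6) → $t2=M[112]=10
add $t2, $t2, 4 → $t2=10+4=14
add $t6, $t6, 4 → $t6=112+4=116
sub $t0, $t0, 1 → $t0=8-1=7
cmp $t0, 4  (cmp 7,4)
bgt loop: taken
sub $t2, $t2, 3 → $t2=14-3=11
lw $t2, 0($t6) → $t2=M[116]=7
add $t2, $t2, 4 → $t2=7+4=11
add $t6, $t6, 4 → $t6=116+4=120
sub $t0, $t0, 1 → $t0=7-1=6
cmp $t0, 4  (cmp 6,4)
bgt loop: taken
sub $t2, $t2, 3 → $t2=11-3=8
lw $t2, 0($t6) → $t2=M[120]=13
add $t2, $t2, 4 → $t2=13+4=17
add $t6, $t6, 4 → $t6=120+4=124
sub $t0, $t0, 1 → $t0=6-1=5
cmp $t0, 4  (cmp 5,4)
bgt loop: taken
sub $t2, $t2, 3 → $t2=17-3=14
lw $t2, 0($t6) → $t2=M[124]=-2
add $t2, $t2, 4 → $t2=(-2)+4=2
add $t6, $t6, 4 → $t6=124+4=128
sub $t0, $t0, 1 → $t0=5-1=4
cmp $t0, 4  (cmp 4,4)
bgt loop: not taken
halt.
Total executed instructions: 53.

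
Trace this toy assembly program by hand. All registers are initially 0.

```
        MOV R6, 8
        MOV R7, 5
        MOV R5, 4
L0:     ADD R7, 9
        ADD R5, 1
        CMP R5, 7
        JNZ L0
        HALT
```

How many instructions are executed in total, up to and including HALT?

16

R6=8
R7=5
R5=4
R7=5+9=14
R5=4+1=5
CMP R5, 7  (cmp 5,7)
JNZ L0: taken
R7=14+9=23
R5=5+1=6
CMP R5, 7  (cmp 6,7)
JNZ L0: taken
R7=23+9=32
R5=6+1=7
CMP R5, 7  (cmp 7,7)
JNZ L0: not taken
halt.
Total executed instructions: 16.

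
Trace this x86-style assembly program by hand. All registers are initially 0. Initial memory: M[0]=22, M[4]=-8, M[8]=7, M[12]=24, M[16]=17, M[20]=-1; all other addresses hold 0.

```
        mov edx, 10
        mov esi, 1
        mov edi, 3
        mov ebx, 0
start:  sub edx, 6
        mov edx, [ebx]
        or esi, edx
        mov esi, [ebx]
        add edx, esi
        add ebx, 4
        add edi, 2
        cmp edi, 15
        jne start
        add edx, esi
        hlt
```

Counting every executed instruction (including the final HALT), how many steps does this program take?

after mov edx, 10: edx=10
after mov esi, 1: esi=1
after mov edi, 3: edi=3
after mov ebx, 0: ebx=0
after sub edx, 6: edx=10-6=4
after mov edx, [ebx]: edx=M[0]=22
after or esi, edx: esi=1|22=23
after mov esi, [ebx]: esi=M[0]=22
after add edx, esi: edx=22+22=44
after add ebx, 4: ebx=0+4=4
after add edi, 2: edi=3+2=5
cmp edi, 15  (cmp 5,15)
jne start: taken
after sub edx, 6: edx=44-6=38
after mov edx, [ebx]: edx=M[4]=-8
after or esi, edx: esi=22|(-8)=-2
after mov esi, [ebx]: esi=M[4]=-8
after add edx, esi: edx=(-8)+(-8)=-16
after add ebx, 4: ebx=4+4=8
after add edi, 2: edi=5+2=7
cmp edi, 15  (cmp 7,15)
jne start: taken
after sub edx, 6: edx=(-16)-6=-22
after mov edx, [ebx]: edx=M[8]=7
after or esi, edx: esi=(-8)|7=-1
after mov esi, [ebx]: esi=M[8]=7
after add edx, esi: edx=7+7=14
after add ebx, 4: ebx=8+4=12
after add edi, 2: edi=7+2=9
cmp edi, 15  (cmp 9,15)
jne start: taken
after sub edx, 6: edx=14-6=8
after mov edx, [ebx]: edx=M[12]=24
after or esi, edx: esi=7|24=31
after mov esi, [ebx]: esi=M[12]=24
after add edx, esi: edx=24+24=48
after add ebx, 4: ebx=12+4=16
after add edi, 2: edi=9+2=11
cmp edi, 15  (cmp 11,15)
jne start: taken
after sub edx, 6: edx=48-6=42
after mov edx, [ebx]: edx=M[16]=17
after or esi, edx: esi=24|17=25
after mov esi, [ebx]: esi=M[16]=17
after add edx, esi: edx=17+17=34
after add ebx, 4: ebx=16+4=20
after add edi, 2: edi=11+2=13
cmp edi, 15  (cmp 13,15)
jne start: taken
after sub edx, 6: edx=34-6=28
after mov edx, [ebx]: edx=M[20]=-1
after or esi, edx: esi=17|(-1)=-1
after mov esi, [ebx]: esi=M[20]=-1
after add edx, esi: edx=(-1)+(-1)=-2
after add ebx, 4: ebx=20+4=24
after add edi, 2: edi=13+2=15
cmp edi, 15  (cmp 15,15)
jne start: not taken
after add edx, esi: edx=(-2)+(-1)=-3
halt.
Total executed instructions: 60.

60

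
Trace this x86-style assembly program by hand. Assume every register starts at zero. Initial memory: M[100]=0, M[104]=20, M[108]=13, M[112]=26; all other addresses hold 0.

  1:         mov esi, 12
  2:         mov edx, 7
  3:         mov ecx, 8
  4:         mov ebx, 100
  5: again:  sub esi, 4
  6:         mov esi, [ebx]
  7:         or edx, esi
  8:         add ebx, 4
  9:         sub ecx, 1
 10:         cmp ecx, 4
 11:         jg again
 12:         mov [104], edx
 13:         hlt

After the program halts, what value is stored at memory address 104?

mov esi, 12 → esi=12
mov edx, 7 → edx=7
mov ecx, 8 → ecx=8
mov ebx, 100 → ebx=100
sub esi, 4 → esi=12-4=8
mov esi, [ebx] → esi=M[100]=0
or edx, esi → edx=7|0=7
add ebx, 4 → ebx=100+4=104
sub ecx, 1 → ecx=8-1=7
cmp ecx, 4  (cmp 7,4)
jg again: taken
sub esi, 4 → esi=0-4=-4
mov esi, [ebx] → esi=M[104]=20
or edx, esi → edx=7|20=23
add ebx, 4 → ebx=104+4=108
sub ecx, 1 → ecx=7-1=6
cmp ecx, 4  (cmp 6,4)
jg again: taken
sub esi, 4 → esi=20-4=16
mov esi, [ebx] → esi=M[108]=13
or edx, esi → edx=23|13=31
add ebx, 4 → ebx=108+4=112
sub ecx, 1 → ecx=6-1=5
cmp ecx, 4  (cmp 5,4)
jg again: taken
sub esi, 4 → esi=13-4=9
mov esi, [ebx] → esi=M[112]=26
or edx, esi → edx=31|26=31
add ebx, 4 → ebx=112+4=116
sub ecx, 1 → ecx=5-1=4
cmp ecx, 4  (cmp 4,4)
jg again: not taken
mov [104], edx → M[104]=31
halt.

31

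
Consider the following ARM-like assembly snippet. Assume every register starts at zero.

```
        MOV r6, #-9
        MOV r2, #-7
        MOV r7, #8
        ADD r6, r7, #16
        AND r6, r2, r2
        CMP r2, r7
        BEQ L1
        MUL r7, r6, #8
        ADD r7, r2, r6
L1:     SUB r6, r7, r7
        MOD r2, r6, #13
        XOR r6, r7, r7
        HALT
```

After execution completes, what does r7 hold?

-14

after MOV r6, #-9: r6=-9
after MOV r2, #-7: r2=-7
after MOV r7, #8: r7=8
after ADD r6, r7, #16: r6=8+16=24
after AND r6, r2, r2: r6=(-7)&(-7)=-7
CMP r2, r7  (cmp -7,8)
BEQ L1: not taken
after MUL r7, r6, #8: r7=(-7)*8=-56
after ADD r7, r2, r6: r7=(-7)+(-7)=-14
after SUB r6, r7, r7: r6=(-14)-(-14)=0
after MOD r2, r6, #13: r2=0%13=0
after XOR r6, r7, r7: r6=(-14)^(-14)=0
halt.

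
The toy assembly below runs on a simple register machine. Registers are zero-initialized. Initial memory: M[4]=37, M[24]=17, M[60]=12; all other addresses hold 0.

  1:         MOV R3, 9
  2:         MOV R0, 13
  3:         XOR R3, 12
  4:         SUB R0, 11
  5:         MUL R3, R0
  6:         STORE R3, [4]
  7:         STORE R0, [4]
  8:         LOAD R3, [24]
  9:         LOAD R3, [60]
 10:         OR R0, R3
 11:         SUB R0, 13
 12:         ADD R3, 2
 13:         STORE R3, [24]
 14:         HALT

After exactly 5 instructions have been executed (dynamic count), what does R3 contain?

MOV R3, 9 → R3=9
MOV R0, 13 → R0=13
XOR R3, 12 → R3=9^12=5
SUB R0, 11 → R0=13-11=2
MUL R3, R0 → R3=5*2=10
After step 5: R3 = 10.

10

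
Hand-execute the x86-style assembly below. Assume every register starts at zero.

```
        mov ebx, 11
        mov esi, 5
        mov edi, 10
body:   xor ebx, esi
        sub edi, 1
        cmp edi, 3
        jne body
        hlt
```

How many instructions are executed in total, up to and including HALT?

32

mov ebx, 11 → ebx=11
mov esi, 5 → esi=5
mov edi, 10 → edi=10
xor ebx, esi → ebx=11^5=14
sub edi, 1 → edi=10-1=9
cmp edi, 3  (cmp 9,3)
jne body: taken
xor ebx, esi → ebx=14^5=11
sub edi, 1 → edi=9-1=8
cmp edi, 3  (cmp 8,3)
jne body: taken
xor ebx, esi → ebx=11^5=14
sub edi, 1 → edi=8-1=7
cmp edi, 3  (cmp 7,3)
jne body: taken
xor ebx, esi → ebx=14^5=11
sub edi, 1 → edi=7-1=6
cmp edi, 3  (cmp 6,3)
jne body: taken
xor ebx, esi → ebx=11^5=14
sub edi, 1 → edi=6-1=5
cmp edi, 3  (cmp 5,3)
jne body: taken
xor ebx, esi → ebx=14^5=11
sub edi, 1 → edi=5-1=4
cmp edi, 3  (cmp 4,3)
jne body: taken
xor ebx, esi → ebx=11^5=14
sub edi, 1 → edi=4-1=3
cmp edi, 3  (cmp 3,3)
jne body: not taken
halt.
Total executed instructions: 32.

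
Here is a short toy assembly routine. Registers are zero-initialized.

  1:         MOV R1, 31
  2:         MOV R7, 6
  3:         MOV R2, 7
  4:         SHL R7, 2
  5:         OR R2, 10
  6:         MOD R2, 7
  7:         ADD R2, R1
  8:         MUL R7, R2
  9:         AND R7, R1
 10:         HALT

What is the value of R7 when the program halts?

0

MOV R1, 31 → R1=31
MOV R7, 6 → R7=6
MOV R2, 7 → R2=7
SHL R7, 2 → R7=6<<2=24
OR R2, 10 → R2=7|10=15
MOD R2, 7 → R2=15%7=1
ADD R2, R1 → R2=1+31=32
MUL R7, R2 → R7=24*32=768
AND R7, R1 → R7=768&31=0
halt.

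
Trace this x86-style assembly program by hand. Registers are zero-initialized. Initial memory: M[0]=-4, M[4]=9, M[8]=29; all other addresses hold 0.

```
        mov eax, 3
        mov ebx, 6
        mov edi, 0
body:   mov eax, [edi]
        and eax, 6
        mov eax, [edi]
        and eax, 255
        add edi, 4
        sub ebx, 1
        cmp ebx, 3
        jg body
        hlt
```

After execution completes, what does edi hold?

eax=3
ebx=6
edi=0
eax=M[0]=-4
eax=(-4)&6=4
eax=M[0]=-4
eax=(-4)&255=252
edi=0+4=4
ebx=6-1=5
cmp ebx, 3  (cmp 5,3)
jg body: taken
eax=M[4]=9
eax=9&6=0
eax=M[4]=9
eax=9&255=9
edi=4+4=8
ebx=5-1=4
cmp ebx, 3  (cmp 4,3)
jg body: taken
eax=M[8]=29
eax=29&6=4
eax=M[8]=29
eax=29&255=29
edi=8+4=12
ebx=4-1=3
cmp ebx, 3  (cmp 3,3)
jg body: not taken
halt.

12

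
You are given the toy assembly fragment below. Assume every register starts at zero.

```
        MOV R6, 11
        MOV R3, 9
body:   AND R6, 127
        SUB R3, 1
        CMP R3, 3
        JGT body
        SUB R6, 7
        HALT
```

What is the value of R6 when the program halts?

4

R6=11
R3=9
R6=11&127=11
R3=9-1=8
CMP R3, 3  (cmp 8,3)
JGT body: taken
R6=11&127=11
R3=8-1=7
CMP R3, 3  (cmp 7,3)
JGT body: taken
R6=11&127=11
R3=7-1=6
CMP R3, 3  (cmp 6,3)
JGT body: taken
R6=11&127=11
R3=6-1=5
CMP R3, 3  (cmp 5,3)
JGT body: taken
R6=11&127=11
R3=5-1=4
CMP R3, 3  (cmp 4,3)
JGT body: taken
R6=11&127=11
R3=4-1=3
CMP R3, 3  (cmp 3,3)
JGT body: not taken
R6=11-7=4
halt.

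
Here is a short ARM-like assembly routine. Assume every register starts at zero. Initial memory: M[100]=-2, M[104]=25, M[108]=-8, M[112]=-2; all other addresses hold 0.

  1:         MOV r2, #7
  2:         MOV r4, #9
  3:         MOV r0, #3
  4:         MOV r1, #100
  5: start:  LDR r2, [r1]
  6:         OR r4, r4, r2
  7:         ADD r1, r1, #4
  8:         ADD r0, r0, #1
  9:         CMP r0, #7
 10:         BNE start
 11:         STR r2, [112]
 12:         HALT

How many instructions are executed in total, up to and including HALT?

r2=7
r4=9
r0=3
r1=100
r2=M[100]=-2
r4=9|(-2)=-1
r1=100+4=104
r0=3+1=4
CMP r0, #7  (cmp 4,7)
BNE start: taken
r2=M[104]=25
r4=(-1)|25=-1
r1=104+4=108
r0=4+1=5
CMP r0, #7  (cmp 5,7)
BNE start: taken
r2=M[108]=-8
r4=(-1)|(-8)=-1
r1=108+4=112
r0=5+1=6
CMP r0, #7  (cmp 6,7)
BNE start: taken
r2=M[112]=-2
r4=(-1)|(-2)=-1
r1=112+4=116
r0=6+1=7
CMP r0, #7  (cmp 7,7)
BNE start: not taken
STR r2, [112] → M[112]=-2
halt.
Total executed instructions: 30.

30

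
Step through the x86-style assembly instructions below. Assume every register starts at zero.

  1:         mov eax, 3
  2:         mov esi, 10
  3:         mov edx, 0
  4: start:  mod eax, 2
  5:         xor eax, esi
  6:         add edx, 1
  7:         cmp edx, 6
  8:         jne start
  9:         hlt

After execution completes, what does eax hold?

11

mov eax, 3 → eax=3
mov esi, 10 → esi=10
mov edx, 0 → edx=0
mod eax, 2 → eax=3%2=1
xor eax, esi → eax=1^10=11
add edx, 1 → edx=0+1=1
cmp edx, 6  (cmp 1,6)
jne start: taken
mod eax, 2 → eax=11%2=1
xor eax, esi → eax=1^10=11
add edx, 1 → edx=1+1=2
cmp edx, 6  (cmp 2,6)
jne start: taken
mod eax, 2 → eax=11%2=1
xor eax, esi → eax=1^10=11
add edx, 1 → edx=2+1=3
cmp edx, 6  (cmp 3,6)
jne start: taken
mod eax, 2 → eax=11%2=1
xor eax, esi → eax=1^10=11
add edx, 1 → edx=3+1=4
cmp edx, 6  (cmp 4,6)
jne start: taken
mod eax, 2 → eax=11%2=1
xor eax, esi → eax=1^10=11
add edx, 1 → edx=4+1=5
cmp edx, 6  (cmp 5,6)
jne start: taken
mod eax, 2 → eax=11%2=1
xor eax, esi → eax=1^10=11
add edx, 1 → edx=5+1=6
cmp edx, 6  (cmp 6,6)
jne start: not taken
halt.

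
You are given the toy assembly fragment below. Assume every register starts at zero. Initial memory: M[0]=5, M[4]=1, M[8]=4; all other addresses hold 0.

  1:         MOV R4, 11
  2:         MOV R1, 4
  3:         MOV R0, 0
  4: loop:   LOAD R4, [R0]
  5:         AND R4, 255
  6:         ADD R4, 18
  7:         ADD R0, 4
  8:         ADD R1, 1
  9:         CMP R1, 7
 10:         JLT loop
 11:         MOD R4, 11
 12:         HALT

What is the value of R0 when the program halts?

12

after MOV R4, 11: R4=11
after MOV R1, 4: R1=4
after MOV R0, 0: R0=0
after LOAD R4, [R0]: R4=M[0]=5
after AND R4, 255: R4=5&255=5
after ADD R4, 18: R4=5+18=23
after ADD R0, 4: R0=0+4=4
after ADD R1, 1: R1=4+1=5
CMP R1, 7  (cmp 5,7)
JLT loop: taken
after LOAD R4, [R0]: R4=M[4]=1
after AND R4, 255: R4=1&255=1
after ADD R4, 18: R4=1+18=19
after ADD R0, 4: R0=4+4=8
after ADD R1, 1: R1=5+1=6
CMP R1, 7  (cmp 6,7)
JLT loop: taken
after LOAD R4, [R0]: R4=M[8]=4
after AND R4, 255: R4=4&255=4
after ADD R4, 18: R4=4+18=22
after ADD R0, 4: R0=8+4=12
after ADD R1, 1: R1=6+1=7
CMP R1, 7  (cmp 7,7)
JLT loop: not taken
after MOD R4, 11: R4=22%11=0
halt.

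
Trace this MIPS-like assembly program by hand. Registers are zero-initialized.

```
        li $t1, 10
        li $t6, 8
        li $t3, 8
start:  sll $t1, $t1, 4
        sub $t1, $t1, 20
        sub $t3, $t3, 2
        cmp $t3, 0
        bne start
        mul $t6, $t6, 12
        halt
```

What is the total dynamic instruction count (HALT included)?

li $t1, 10 → $t1=10
li $t6, 8 → $t6=8
li $t3, 8 → $t3=8
sll $t1, $t1, 4 → $t1=10<<4=160
sub $t1, $t1, 20 → $t1=160-20=140
sub $t3, $t3, 2 → $t3=8-2=6
cmp $t3, 0  (cmp 6,0)
bne start: taken
sll $t1, $t1, 4 → $t1=140<<4=2240
sub $t1, $t1, 20 → $t1=2240-20=2220
sub $t3, $t3, 2 → $t3=6-2=4
cmp $t3, 0  (cmp 4,0)
bne start: taken
sll $t1, $t1, 4 → $t1=2220<<4=35520
sub $t1, $t1, 20 → $t1=35520-20=35500
sub $t3, $t3, 2 → $t3=4-2=2
cmp $t3, 0  (cmp 2,0)
bne start: taken
sll $t1, $t1, 4 → $t1=35500<<4=568000
sub $t1, $t1, 20 → $t1=568000-20=567980
sub $t3, $t3, 2 → $t3=2-2=0
cmp $t3, 0  (cmp 0,0)
bne start: not taken
mul $t6, $t6, 12 → $t6=8*12=96
halt.
Total executed instructions: 25.

25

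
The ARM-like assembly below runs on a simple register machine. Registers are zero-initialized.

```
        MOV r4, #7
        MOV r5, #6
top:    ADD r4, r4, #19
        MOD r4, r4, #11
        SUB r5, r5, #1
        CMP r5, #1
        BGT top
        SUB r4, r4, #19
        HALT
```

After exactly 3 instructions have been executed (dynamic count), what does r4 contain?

26

MOV r4, #7 → r4=7
MOV r5, #6 → r5=6
ADD r4, r4, #19 → r4=7+19=26
After step 3: r4 = 26.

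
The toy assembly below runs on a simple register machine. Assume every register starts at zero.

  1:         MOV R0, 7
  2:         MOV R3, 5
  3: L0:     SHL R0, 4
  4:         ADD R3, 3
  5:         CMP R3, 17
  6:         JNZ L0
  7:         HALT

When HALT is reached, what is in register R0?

MOV R0, 7 → R0=7
MOV R3, 5 → R3=5
SHL R0, 4 → R0=7<<4=112
ADD R3, 3 → R3=5+3=8
CMP R3, 17  (cmp 8,17)
JNZ L0: taken
SHL R0, 4 → R0=112<<4=1792
ADD R3, 3 → R3=8+3=11
CMP R3, 17  (cmp 11,17)
JNZ L0: taken
SHL R0, 4 → R0=1792<<4=28672
ADD R3, 3 → R3=11+3=14
CMP R3, 17  (cmp 14,17)
JNZ L0: taken
SHL R0, 4 → R0=28672<<4=458752
ADD R3, 3 → R3=14+3=17
CMP R3, 17  (cmp 17,17)
JNZ L0: not taken
halt.

458752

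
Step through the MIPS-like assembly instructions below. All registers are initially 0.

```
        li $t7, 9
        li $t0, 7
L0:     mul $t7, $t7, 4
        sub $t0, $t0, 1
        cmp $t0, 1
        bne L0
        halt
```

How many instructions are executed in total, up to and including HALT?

27

after li $t7, 9: $t7=9
after li $t0, 7: $t0=7
after mul $t7, $t7, 4: $t7=9*4=36
after sub $t0, $t0, 1: $t0=7-1=6
cmp $t0, 1  (cmp 6,1)
bne L0: taken
after mul $t7, $t7, 4: $t7=36*4=144
after sub $t0, $t0, 1: $t0=6-1=5
cmp $t0, 1  (cmp 5,1)
bne L0: taken
after mul $t7, $t7, 4: $t7=144*4=576
after sub $t0, $t0, 1: $t0=5-1=4
cmp $t0, 1  (cmp 4,1)
bne L0: taken
after mul $t7, $t7, 4: $t7=576*4=2304
after sub $t0, $t0, 1: $t0=4-1=3
cmp $t0, 1  (cmp 3,1)
bne L0: taken
after mul $t7, $t7, 4: $t7=2304*4=9216
after sub $t0, $t0, 1: $t0=3-1=2
cmp $t0, 1  (cmp 2,1)
bne L0: taken
after mul $t7, $t7, 4: $t7=9216*4=36864
after sub $t0, $t0, 1: $t0=2-1=1
cmp $t0, 1  (cmp 1,1)
bne L0: not taken
halt.
Total executed instructions: 27.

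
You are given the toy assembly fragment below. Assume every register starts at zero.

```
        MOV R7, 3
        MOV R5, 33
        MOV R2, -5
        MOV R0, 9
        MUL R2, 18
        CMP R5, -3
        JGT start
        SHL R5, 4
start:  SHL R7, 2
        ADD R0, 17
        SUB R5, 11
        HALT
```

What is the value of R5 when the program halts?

22

MOV R7, 3 → R7=3
MOV R5, 33 → R5=33
MOV R2, -5 → R2=-5
MOV R0, 9 → R0=9
MUL R2, 18 → R2=(-5)*18=-90
CMP R5, -3  (cmp 33,-3)
JGT start: taken
SHL R7, 2 → R7=3<<2=12
ADD R0, 17 → R0=9+17=26
SUB R5, 11 → R5=33-11=22
halt.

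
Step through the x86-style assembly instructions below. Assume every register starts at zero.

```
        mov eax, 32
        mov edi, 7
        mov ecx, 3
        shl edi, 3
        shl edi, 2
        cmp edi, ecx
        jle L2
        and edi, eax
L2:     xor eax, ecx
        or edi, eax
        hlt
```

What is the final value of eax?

eax=32
edi=7
ecx=3
edi=7<<3=56
edi=56<<2=224
cmp edi, ecx  (cmp 224,3)
jle L2: not taken
edi=224&32=32
eax=32^3=35
edi=32|35=35
halt.

35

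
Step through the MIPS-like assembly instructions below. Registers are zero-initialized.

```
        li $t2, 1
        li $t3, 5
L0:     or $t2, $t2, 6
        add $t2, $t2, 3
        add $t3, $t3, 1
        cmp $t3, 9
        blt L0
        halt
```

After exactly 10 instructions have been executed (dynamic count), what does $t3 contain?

li $t2, 1 → $t2=1
li $t3, 5 → $t3=5
or $t2, $t2, 6 → $t2=1|6=7
add $t2, $t2, 3 → $t2=7+3=10
add $t3, $t3, 1 → $t3=5+1=6
cmp $t3, 9  (cmp 6,9)
blt L0: taken
or $t2, $t2, 6 → $t2=10|6=14
add $t2, $t2, 3 → $t2=14+3=17
add $t3, $t3, 1 → $t3=6+1=7
After step 10: $t3 = 7.

7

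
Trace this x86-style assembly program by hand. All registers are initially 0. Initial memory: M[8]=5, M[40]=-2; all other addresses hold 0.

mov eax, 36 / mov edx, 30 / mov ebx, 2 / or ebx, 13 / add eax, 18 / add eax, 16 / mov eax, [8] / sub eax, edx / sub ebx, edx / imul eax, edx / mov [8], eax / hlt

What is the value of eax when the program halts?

eax=36
edx=30
ebx=2
ebx=2|13=15
eax=36+18=54
eax=54+16=70
eax=M[8]=5
eax=5-30=-25
ebx=15-30=-15
eax=(-25)*30=-750
mov [8], eax → M[8]=-750
halt.

-750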